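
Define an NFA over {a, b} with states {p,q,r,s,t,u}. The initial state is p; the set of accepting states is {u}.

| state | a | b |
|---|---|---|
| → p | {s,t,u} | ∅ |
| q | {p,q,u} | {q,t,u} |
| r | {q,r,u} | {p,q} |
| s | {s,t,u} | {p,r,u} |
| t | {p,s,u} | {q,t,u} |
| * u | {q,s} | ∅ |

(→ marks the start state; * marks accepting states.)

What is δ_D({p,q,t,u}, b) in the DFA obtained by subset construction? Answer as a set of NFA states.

{q,t,u}

δ(p,b) = ∅; δ(q,b) = {q,t,u}; δ(t,b) = {q,t,u}; δ(u,b) = ∅.
Union: {q,t,u}.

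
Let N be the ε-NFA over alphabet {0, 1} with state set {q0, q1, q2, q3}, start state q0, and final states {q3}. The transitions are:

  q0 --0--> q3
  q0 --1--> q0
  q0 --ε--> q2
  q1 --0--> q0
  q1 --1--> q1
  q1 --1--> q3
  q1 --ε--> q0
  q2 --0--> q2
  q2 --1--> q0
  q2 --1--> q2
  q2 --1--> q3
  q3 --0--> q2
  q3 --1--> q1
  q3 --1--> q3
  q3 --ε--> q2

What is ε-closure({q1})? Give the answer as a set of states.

Begin with {q1}.
q1 →ε {q0}; add q0.
q0 →ε {q2}; add q2.
ε-closure = {q0, q1, q2}.

{q0, q1, q2}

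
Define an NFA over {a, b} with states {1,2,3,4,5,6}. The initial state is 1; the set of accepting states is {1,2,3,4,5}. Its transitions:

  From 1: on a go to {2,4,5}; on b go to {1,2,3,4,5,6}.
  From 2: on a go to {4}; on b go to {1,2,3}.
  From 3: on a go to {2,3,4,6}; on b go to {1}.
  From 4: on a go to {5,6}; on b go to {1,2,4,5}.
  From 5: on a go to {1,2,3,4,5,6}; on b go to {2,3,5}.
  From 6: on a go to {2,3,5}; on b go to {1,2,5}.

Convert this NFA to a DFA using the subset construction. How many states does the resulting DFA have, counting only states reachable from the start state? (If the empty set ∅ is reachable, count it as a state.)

4

Start state of the DFA: {1}.
{1} --a--> {2,4,5}  [new]
{1} --b--> {1,2,3,4,5,6}  [new]
{2,4,5} --a--> {1,2,3,4,5,6}  [seen]
{2,4,5} --b--> {1,2,3,4,5}  [new]
{1,2,3,4,5,6} --a--> {1,2,3,4,5,6}  [seen]
{1,2,3,4,5,6} --b--> {1,2,3,4,5,6}  [seen]
{1,2,3,4,5} --a--> {1,2,3,4,5,6}  [seen]
{1,2,3,4,5} --b--> {1,2,3,4,5,6}  [seen]
Reachable DFA states: {1}, {2,4,5}, {1,2,3,4,5,6}, {1,2,3,4,5}.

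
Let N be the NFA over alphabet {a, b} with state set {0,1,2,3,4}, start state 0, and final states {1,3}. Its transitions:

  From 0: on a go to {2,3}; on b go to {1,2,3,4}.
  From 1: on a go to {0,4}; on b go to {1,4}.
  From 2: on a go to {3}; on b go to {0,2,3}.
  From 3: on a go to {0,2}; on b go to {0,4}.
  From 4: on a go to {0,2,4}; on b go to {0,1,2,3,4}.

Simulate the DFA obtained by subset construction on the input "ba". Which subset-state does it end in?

Start: {0}.
δ(0,b) = {1,2,3,4}.
Union: {1,2,3,4}.
After b: {1,2,3,4}.
δ(1,a) = {0,4}; δ(2,a) = {3}; δ(3,a) = {0,2}; δ(4,a) = {0,2,4}.
Union: {0,2,3,4}.
After a: {0,2,3,4}.

{0,2,3,4}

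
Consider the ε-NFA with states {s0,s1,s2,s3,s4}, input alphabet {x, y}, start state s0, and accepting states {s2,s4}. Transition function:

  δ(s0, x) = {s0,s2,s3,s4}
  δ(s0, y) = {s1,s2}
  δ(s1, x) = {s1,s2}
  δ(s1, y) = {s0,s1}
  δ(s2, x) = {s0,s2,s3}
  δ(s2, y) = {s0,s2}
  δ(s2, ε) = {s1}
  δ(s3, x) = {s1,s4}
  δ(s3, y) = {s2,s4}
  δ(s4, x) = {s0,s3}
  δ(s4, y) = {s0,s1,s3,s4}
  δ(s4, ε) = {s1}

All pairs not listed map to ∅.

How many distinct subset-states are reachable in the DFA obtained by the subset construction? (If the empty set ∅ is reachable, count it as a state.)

Start state of the DFA: {s0} (ε-closure of the NFA start).
{s0} --x--> {s0,s1,s2,s3,s4}  [new]
{s0} --y--> {s1,s2}  [new]
{s0,s1,s2,s3,s4} --x--> {s0,s1,s2,s3,s4}  [seen]
{s0,s1,s2,s3,s4} --y--> {s0,s1,s2,s3,s4}  [seen]
{s1,s2} --x--> {s0,s1,s2,s3}  [new]
{s1,s2} --y--> {s0,s1,s2}  [new]
{s0,s1,s2,s3} --x--> {s0,s1,s2,s3,s4}  [seen]
{s0,s1,s2,s3} --y--> {s0,s1,s2,s4}  [new]
{s0,s1,s2} --x--> {s0,s1,s2,s3,s4}  [seen]
{s0,s1,s2} --y--> {s0,s1,s2}  [seen]
{s0,s1,s2,s4} --x--> {s0,s1,s2,s3,s4}  [seen]
{s0,s1,s2,s4} --y--> {s0,s1,s2,s3,s4}  [seen]
Reachable DFA states: {s0}, {s0,s1,s2,s3,s4}, {s1,s2}, {s0,s1,s2,s3}, {s0,s1,s2}, {s0,s1,s2,s4}.

6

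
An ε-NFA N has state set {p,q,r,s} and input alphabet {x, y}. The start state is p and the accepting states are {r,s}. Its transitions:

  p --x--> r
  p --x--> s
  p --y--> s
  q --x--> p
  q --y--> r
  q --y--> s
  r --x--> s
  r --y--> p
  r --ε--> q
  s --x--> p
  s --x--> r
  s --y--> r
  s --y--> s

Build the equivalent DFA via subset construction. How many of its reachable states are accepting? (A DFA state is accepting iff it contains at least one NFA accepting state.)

Start state of the DFA: {p} (ε-closure of the NFA start).
{p} --x--> {q,r,s}  [new]
{p} --y--> {s}  [new]
{q,r,s} --x--> {p,q,r,s}  [new]
{q,r,s} --y--> {p,q,r,s}  [seen]
{s} --x--> {p,q,r}  [new]
{s} --y--> {q,r,s}  [seen]
{p,q,r,s} --x--> {p,q,r,s}  [seen]
{p,q,r,s} --y--> {p,q,r,s}  [seen]
{p,q,r} --x--> {p,q,r,s}  [seen]
{p,q,r} --y--> {p,q,r,s}  [seen]
Reachable DFA states: {p}, {q,r,s}, {s}, {p,q,r,s}, {p,q,r}.
Accepting DFA states (contain an NFA accepting state): {q,r,s}, {s}, {p,q,r,s}, {p,q,r}.

4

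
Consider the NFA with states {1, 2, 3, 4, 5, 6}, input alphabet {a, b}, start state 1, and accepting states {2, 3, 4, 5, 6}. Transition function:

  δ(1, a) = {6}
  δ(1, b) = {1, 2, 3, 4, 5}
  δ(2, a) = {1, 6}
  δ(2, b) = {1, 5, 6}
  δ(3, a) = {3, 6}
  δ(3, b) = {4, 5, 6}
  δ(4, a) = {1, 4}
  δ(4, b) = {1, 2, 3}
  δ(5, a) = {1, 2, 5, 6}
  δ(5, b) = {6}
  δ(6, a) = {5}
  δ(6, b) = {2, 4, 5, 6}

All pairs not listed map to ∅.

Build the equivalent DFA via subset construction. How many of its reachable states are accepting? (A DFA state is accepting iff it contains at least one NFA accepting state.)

Start state of the DFA: {1}.
{1} --a--> {6}  [new]
{1} --b--> {1, 2, 3, 4, 5}  [new]
{6} --a--> {5}  [new]
{6} --b--> {2, 4, 5, 6}  [new]
{1, 2, 3, 4, 5} --a--> {1, 2, 3, 4, 5, 6}  [new]
{1, 2, 3, 4, 5} --b--> {1, 2, 3, 4, 5, 6}  [seen]
{5} --a--> {1, 2, 5, 6}  [new]
{5} --b--> {6}  [seen]
{2, 4, 5, 6} --a--> {1, 2, 4, 5, 6}  [new]
{2, 4, 5, 6} --b--> {1, 2, 3, 4, 5, 6}  [seen]
{1, 2, 3, 4, 5, 6} --a--> {1, 2, 3, 4, 5, 6}  [seen]
{1, 2, 3, 4, 5, 6} --b--> {1, 2, 3, 4, 5, 6}  [seen]
{1, 2, 5, 6} --a--> {1, 2, 5, 6}  [seen]
{1, 2, 5, 6} --b--> {1, 2, 3, 4, 5, 6}  [seen]
{1, 2, 4, 5, 6} --a--> {1, 2, 4, 5, 6}  [seen]
{1, 2, 4, 5, 6} --b--> {1, 2, 3, 4, 5, 6}  [seen]
Reachable DFA states: {1}, {6}, {1, 2, 3, 4, 5}, {5}, {2, 4, 5, 6}, {1, 2, 3, 4, 5, 6}, {1, 2, 5, 6}, {1, 2, 4, 5, 6}.
Accepting DFA states (contain an NFA accepting state): {6}, {1, 2, 3, 4, 5}, {5}, {2, 4, 5, 6}, {1, 2, 3, 4, 5, 6}, {1, 2, 5, 6}, {1, 2, 4, 5, 6}.

7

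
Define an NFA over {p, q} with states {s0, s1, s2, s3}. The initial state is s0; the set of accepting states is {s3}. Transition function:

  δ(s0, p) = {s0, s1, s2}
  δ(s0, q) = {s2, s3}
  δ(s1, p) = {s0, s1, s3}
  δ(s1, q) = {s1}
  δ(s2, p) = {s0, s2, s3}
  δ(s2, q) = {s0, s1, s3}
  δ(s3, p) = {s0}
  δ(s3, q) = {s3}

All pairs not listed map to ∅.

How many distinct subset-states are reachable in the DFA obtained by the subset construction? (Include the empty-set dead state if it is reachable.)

Start state of the DFA: {s0}.
{s0} --p--> {s0, s1, s2}  [new]
{s0} --q--> {s2, s3}  [new]
{s0, s1, s2} --p--> {s0, s1, s2, s3}  [new]
{s0, s1, s2} --q--> {s0, s1, s2, s3}  [seen]
{s2, s3} --p--> {s0, s2, s3}  [new]
{s2, s3} --q--> {s0, s1, s3}  [new]
{s0, s1, s2, s3} --p--> {s0, s1, s2, s3}  [seen]
{s0, s1, s2, s3} --q--> {s0, s1, s2, s3}  [seen]
{s0, s2, s3} --p--> {s0, s1, s2, s3}  [seen]
{s0, s2, s3} --q--> {s0, s1, s2, s3}  [seen]
{s0, s1, s3} --p--> {s0, s1, s2, s3}  [seen]
{s0, s1, s3} --q--> {s1, s2, s3}  [new]
{s1, s2, s3} --p--> {s0, s1, s2, s3}  [seen]
{s1, s2, s3} --q--> {s0, s1, s3}  [seen]
Reachable DFA states: {s0}, {s0, s1, s2}, {s2, s3}, {s0, s1, s2, s3}, {s0, s2, s3}, {s0, s1, s3}, {s1, s2, s3}.

7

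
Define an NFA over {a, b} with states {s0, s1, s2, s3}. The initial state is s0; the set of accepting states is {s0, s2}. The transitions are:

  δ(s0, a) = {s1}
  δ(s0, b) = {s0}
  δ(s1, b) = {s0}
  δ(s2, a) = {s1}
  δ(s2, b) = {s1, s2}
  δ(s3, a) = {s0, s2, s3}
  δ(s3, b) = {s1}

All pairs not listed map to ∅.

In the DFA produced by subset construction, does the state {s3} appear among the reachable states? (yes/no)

Start state of the DFA: {s0}.
{s0} --a--> {s1}  [new]
{s0} --b--> {s0}  [seen]
{s1} --a--> ∅  [new]
{s1} --b--> {s0}  [seen]
∅ --a--> ∅  [seen]
∅ --b--> ∅  [seen]
Reachable DFA states: {s0}, {s1}, ∅.
{s3} is not among them.

no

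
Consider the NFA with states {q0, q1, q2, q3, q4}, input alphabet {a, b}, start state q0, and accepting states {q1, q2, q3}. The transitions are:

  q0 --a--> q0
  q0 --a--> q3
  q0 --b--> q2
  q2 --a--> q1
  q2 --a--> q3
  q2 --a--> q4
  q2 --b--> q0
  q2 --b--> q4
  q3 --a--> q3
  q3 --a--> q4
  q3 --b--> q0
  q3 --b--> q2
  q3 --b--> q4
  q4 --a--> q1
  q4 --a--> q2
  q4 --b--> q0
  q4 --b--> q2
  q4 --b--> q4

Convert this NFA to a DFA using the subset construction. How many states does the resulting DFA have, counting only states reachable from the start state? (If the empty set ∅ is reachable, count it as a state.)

Start state of the DFA: {q0}.
{q0} --a--> {q0, q3}  [new]
{q0} --b--> {q2}  [new]
{q0, q3} --a--> {q0, q3, q4}  [new]
{q0, q3} --b--> {q0, q2, q4}  [new]
{q2} --a--> {q1, q3, q4}  [new]
{q2} --b--> {q0, q4}  [new]
{q0, q3, q4} --a--> {q0, q1, q2, q3, q4}  [new]
{q0, q3, q4} --b--> {q0, q2, q4}  [seen]
{q0, q2, q4} --a--> {q0, q1, q2, q3, q4}  [seen]
{q0, q2, q4} --b--> {q0, q2, q4}  [seen]
{q1, q3, q4} --a--> {q1, q2, q3, q4}  [new]
{q1, q3, q4} --b--> {q0, q2, q4}  [seen]
{q0, q4} --a--> {q0, q1, q2, q3}  [new]
{q0, q4} --b--> {q0, q2, q4}  [seen]
{q0, q1, q2, q3, q4} --a--> {q0, q1, q2, q3, q4}  [seen]
{q0, q1, q2, q3, q4} --b--> {q0, q2, q4}  [seen]
{q1, q2, q3, q4} --a--> {q1, q2, q3, q4}  [seen]
{q1, q2, q3, q4} --b--> {q0, q2, q4}  [seen]
{q0, q1, q2, q3} --a--> {q0, q1, q3, q4}  [new]
{q0, q1, q2, q3} --b--> {q0, q2, q4}  [seen]
{q0, q1, q3, q4} --a--> {q0, q1, q2, q3, q4}  [seen]
{q0, q1, q3, q4} --b--> {q0, q2, q4}  [seen]
Reachable DFA states: {q0}, {q0, q3}, {q2}, {q0, q3, q4}, {q0, q2, q4}, {q1, q3, q4}, {q0, q4}, {q0, q1, q2, q3, q4}, {q1, q2, q3, q4}, {q0, q1, q2, q3}, {q0, q1, q3, q4}.

11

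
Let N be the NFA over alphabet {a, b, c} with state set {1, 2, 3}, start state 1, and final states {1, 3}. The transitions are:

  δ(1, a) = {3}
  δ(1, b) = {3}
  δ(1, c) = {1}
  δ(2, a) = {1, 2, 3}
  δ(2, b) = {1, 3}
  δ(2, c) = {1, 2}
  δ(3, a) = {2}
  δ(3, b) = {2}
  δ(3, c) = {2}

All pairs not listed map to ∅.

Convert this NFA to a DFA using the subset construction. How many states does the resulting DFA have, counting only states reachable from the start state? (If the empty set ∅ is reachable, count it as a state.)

7

Start state of the DFA: {1}.
{1} --a--> {3}  [new]
{1} --b--> {3}  [seen]
{1} --c--> {1}  [seen]
{3} --a--> {2}  [new]
{3} --b--> {2}  [seen]
{3} --c--> {2}  [seen]
{2} --a--> {1, 2, 3}  [new]
{2} --b--> {1, 3}  [new]
{2} --c--> {1, 2}  [new]
{1, 2, 3} --a--> {1, 2, 3}  [seen]
{1, 2, 3} --b--> {1, 2, 3}  [seen]
{1, 2, 3} --c--> {1, 2}  [seen]
{1, 3} --a--> {2, 3}  [new]
{1, 3} --b--> {2, 3}  [seen]
{1, 3} --c--> {1, 2}  [seen]
{1, 2} --a--> {1, 2, 3}  [seen]
{1, 2} --b--> {1, 3}  [seen]
{1, 2} --c--> {1, 2}  [seen]
{2, 3} --a--> {1, 2, 3}  [seen]
{2, 3} --b--> {1, 2, 3}  [seen]
{2, 3} --c--> {1, 2}  [seen]
Reachable DFA states: {1}, {3}, {2}, {1, 2, 3}, {1, 3}, {1, 2}, {2, 3}.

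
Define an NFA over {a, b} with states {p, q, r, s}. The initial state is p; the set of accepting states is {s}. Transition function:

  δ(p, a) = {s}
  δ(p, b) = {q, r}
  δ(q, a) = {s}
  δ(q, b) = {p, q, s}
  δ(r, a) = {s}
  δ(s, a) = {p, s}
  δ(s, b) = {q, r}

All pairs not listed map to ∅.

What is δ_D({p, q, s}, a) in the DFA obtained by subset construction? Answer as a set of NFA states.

δ(p,a) = {s}; δ(q,a) = {s}; δ(s,a) = {p, s}.
Union: {p, s}.

{p, s}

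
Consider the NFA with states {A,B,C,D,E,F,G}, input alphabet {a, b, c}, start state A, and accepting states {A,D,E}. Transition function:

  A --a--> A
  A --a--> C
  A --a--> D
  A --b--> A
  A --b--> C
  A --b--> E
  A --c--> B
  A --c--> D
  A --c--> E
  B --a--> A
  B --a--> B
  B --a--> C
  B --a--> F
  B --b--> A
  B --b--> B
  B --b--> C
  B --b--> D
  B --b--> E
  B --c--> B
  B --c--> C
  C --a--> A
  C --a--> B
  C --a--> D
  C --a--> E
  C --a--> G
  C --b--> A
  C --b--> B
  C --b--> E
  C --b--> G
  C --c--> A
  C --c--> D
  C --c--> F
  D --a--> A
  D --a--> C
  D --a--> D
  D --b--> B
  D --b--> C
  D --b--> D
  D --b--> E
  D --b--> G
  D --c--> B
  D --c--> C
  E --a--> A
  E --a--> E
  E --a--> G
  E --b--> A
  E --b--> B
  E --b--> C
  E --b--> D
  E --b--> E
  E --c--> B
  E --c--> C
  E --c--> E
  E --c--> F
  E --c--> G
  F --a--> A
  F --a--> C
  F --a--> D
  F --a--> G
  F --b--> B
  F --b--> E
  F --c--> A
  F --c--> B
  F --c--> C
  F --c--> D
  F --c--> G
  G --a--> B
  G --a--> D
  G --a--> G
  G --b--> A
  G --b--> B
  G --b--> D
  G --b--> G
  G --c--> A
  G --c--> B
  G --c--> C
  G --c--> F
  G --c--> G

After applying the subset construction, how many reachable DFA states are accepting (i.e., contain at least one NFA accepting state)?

Start state of the DFA: {A}.
{A} --a--> {A,C,D}  [new]
{A} --b--> {A,C,E}  [new]
{A} --c--> {B,D,E}  [new]
{A,C,D} --a--> {A,B,C,D,E,G}  [new]
{A,C,D} --b--> {A,B,C,D,E,G}  [seen]
{A,C,D} --c--> {A,B,C,D,E,F}  [new]
{A,C,E} --a--> {A,B,C,D,E,G}  [seen]
{A,C,E} --b--> {A,B,C,D,E,G}  [seen]
{A,C,E} --c--> {A,B,C,D,E,F,G}  [new]
{B,D,E} --a--> {A,B,C,D,E,F,G}  [seen]
{B,D,E} --b--> {A,B,C,D,E,G}  [seen]
{B,D,E} --c--> {B,C,E,F,G}  [new]
{A,B,C,D,E,G} --a--> {A,B,C,D,E,F,G}  [seen]
{A,B,C,D,E,G} --b--> {A,B,C,D,E,G}  [seen]
{A,B,C,D,E,G} --c--> {A,B,C,D,E,F,G}  [seen]
{A,B,C,D,E,F} --a--> {A,B,C,D,E,F,G}  [seen]
{A,B,C,D,E,F} --b--> {A,B,C,D,E,G}  [seen]
{A,B,C,D,E,F} --c--> {A,B,C,D,E,F,G}  [seen]
{A,B,C,D,E,F,G} --a--> {A,B,C,D,E,F,G}  [seen]
{A,B,C,D,E,F,G} --b--> {A,B,C,D,E,G}  [seen]
{A,B,C,D,E,F,G} --c--> {A,B,C,D,E,F,G}  [seen]
{B,C,E,F,G} --a--> {A,B,C,D,E,F,G}  [seen]
{B,C,E,F,G} --b--> {A,B,C,D,E,G}  [seen]
{B,C,E,F,G} --c--> {A,B,C,D,E,F,G}  [seen]
Reachable DFA states: {A}, {A,C,D}, {A,C,E}, {B,D,E}, {A,B,C,D,E,G}, {A,B,C,D,E,F}, {A,B,C,D,E,F,G}, {B,C,E,F,G}.
Accepting DFA states (contain an NFA accepting state): {A}, {A,C,D}, {A,C,E}, {B,D,E}, {A,B,C,D,E,G}, {A,B,C,D,E,F}, {A,B,C,D,E,F,G}, {B,C,E,F,G}.

8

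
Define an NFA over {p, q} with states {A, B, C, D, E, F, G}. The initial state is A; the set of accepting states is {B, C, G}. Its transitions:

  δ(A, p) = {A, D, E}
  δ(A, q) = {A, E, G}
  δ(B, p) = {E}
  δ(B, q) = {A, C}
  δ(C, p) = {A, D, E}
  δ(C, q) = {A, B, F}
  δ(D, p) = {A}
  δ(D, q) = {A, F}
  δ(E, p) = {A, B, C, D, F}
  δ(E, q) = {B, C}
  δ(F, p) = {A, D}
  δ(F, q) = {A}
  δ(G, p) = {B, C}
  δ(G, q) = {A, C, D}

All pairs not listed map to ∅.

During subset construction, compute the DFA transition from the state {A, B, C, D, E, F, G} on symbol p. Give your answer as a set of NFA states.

δ(A,p) = {A, D, E}; δ(B,p) = {E}; δ(C,p) = {A, D, E}; δ(D,p) = {A}; δ(E,p) = {A, B, C, D, F}; δ(F,p) = {A, D}; δ(G,p) = {B, C}.
Union: {A, B, C, D, E, F}.

{A, B, C, D, E, F}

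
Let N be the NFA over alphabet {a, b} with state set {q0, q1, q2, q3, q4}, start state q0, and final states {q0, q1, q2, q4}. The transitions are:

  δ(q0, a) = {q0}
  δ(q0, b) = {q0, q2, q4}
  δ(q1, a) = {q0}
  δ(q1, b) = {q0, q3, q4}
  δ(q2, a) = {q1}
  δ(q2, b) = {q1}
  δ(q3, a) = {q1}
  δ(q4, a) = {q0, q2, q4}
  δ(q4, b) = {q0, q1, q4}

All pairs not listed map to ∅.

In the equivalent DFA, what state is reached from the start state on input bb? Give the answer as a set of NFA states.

Start: {q0}.
δ(q0,b) = {q0, q2, q4}.
Union: {q0, q2, q4}.
After b: {q0, q2, q4}.
δ(q0,b) = {q0, q2, q4}; δ(q2,b) = {q1}; δ(q4,b) = {q0, q1, q4}.
Union: {q0, q1, q2, q4}.
After b: {q0, q1, q2, q4}.

{q0, q1, q2, q4}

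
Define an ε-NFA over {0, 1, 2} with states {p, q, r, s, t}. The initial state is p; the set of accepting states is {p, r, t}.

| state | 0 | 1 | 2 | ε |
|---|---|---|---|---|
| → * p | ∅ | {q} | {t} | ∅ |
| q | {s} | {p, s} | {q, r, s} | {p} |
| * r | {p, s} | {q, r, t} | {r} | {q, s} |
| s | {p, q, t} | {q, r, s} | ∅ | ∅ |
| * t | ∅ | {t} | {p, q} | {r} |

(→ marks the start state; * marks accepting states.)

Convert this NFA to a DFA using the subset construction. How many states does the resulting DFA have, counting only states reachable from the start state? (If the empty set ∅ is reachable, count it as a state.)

7

Start state of the DFA: {p} (ε-closure of the NFA start).
{p} --0--> ∅  [new]
{p} --1--> {p, q}  [new]
{p} --2--> {p, q, r, s, t}  [new]
∅ --0--> ∅  [seen]
∅ --1--> ∅  [seen]
∅ --2--> ∅  [seen]
{p, q} --0--> {s}  [new]
{p, q} --1--> {p, q, s}  [new]
{p, q} --2--> {p, q, r, s, t}  [seen]
{p, q, r, s, t} --0--> {p, q, r, s, t}  [seen]
{p, q, r, s, t} --1--> {p, q, r, s, t}  [seen]
{p, q, r, s, t} --2--> {p, q, r, s, t}  [seen]
{s} --0--> {p, q, r, s, t}  [seen]
{s} --1--> {p, q, r, s}  [new]
{s} --2--> ∅  [seen]
{p, q, s} --0--> {p, q, r, s, t}  [seen]
{p, q, s} --1--> {p, q, r, s}  [seen]
{p, q, s} --2--> {p, q, r, s, t}  [seen]
{p, q, r, s} --0--> {p, q, r, s, t}  [seen]
{p, q, r, s} --1--> {p, q, r, s, t}  [seen]
{p, q, r, s} --2--> {p, q, r, s, t}  [seen]
Reachable DFA states: {p}, ∅, {p, q}, {p, q, r, s, t}, {s}, {p, q, s}, {p, q, r, s}.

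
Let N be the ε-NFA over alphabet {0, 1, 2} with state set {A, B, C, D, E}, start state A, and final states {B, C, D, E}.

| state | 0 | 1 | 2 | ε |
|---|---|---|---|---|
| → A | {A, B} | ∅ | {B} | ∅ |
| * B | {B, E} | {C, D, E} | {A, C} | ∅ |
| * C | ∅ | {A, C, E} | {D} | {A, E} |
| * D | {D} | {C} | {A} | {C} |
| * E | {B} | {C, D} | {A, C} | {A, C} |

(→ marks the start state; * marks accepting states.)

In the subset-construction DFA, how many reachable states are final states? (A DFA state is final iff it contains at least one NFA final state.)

6

Start state of the DFA: {A} (ε-closure of the NFA start).
{A} --0--> {A, B}  [new]
{A} --1--> ∅  [new]
{A} --2--> {B}  [new]
{A, B} --0--> {A, B, C, E}  [new]
{A, B} --1--> {A, C, D, E}  [new]
{A, B} --2--> {A, B, C, E}  [seen]
∅ --0--> ∅  [seen]
∅ --1--> ∅  [seen]
∅ --2--> ∅  [seen]
{B} --0--> {A, B, C, E}  [seen]
{B} --1--> {A, C, D, E}  [seen]
{B} --2--> {A, C, E}  [new]
{A, B, C, E} --0--> {A, B, C, E}  [seen]
{A, B, C, E} --1--> {A, C, D, E}  [seen]
{A, B, C, E} --2--> {A, B, C, D, E}  [new]
{A, C, D, E} --0--> {A, B, C, D, E}  [seen]
{A, C, D, E} --1--> {A, C, D, E}  [seen]
{A, C, D, E} --2--> {A, B, C, D, E}  [seen]
{A, C, E} --0--> {A, B}  [seen]
{A, C, E} --1--> {A, C, D, E}  [seen]
{A, C, E} --2--> {A, B, C, D, E}  [seen]
{A, B, C, D, E} --0--> {A, B, C, D, E}  [seen]
{A, B, C, D, E} --1--> {A, C, D, E}  [seen]
{A, B, C, D, E} --2--> {A, B, C, D, E}  [seen]
Reachable DFA states: {A}, {A, B}, ∅, {B}, {A, B, C, E}, {A, C, D, E}, {A, C, E}, {A, B, C, D, E}.
Accepting DFA states (contain an NFA accepting state): {A, B}, {B}, {A, B, C, E}, {A, C, D, E}, {A, C, E}, {A, B, C, D, E}.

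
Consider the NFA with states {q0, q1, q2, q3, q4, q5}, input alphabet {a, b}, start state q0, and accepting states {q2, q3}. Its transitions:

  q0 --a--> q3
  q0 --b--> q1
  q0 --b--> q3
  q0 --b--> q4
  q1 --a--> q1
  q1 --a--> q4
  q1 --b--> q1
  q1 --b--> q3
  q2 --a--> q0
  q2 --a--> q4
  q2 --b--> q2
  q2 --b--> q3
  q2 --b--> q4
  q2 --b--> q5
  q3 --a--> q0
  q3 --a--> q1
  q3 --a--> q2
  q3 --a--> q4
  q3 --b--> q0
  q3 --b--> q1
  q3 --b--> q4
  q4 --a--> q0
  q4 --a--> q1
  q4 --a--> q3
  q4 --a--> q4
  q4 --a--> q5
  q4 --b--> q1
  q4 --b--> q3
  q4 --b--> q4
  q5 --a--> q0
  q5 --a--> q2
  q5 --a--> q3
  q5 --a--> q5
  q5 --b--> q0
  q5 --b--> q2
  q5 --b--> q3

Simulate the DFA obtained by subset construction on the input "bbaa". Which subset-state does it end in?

Start: {q0}.
δ(q0,b) = {q1, q3, q4}.
Union: {q1, q3, q4}.
After b: {q1, q3, q4}.
δ(q1,b) = {q1, q3}; δ(q3,b) = {q0, q1, q4}; δ(q4,b) = {q1, q3, q4}.
Union: {q0, q1, q3, q4}.
After b: {q0, q1, q3, q4}.
δ(q0,a) = {q3}; δ(q1,a) = {q1, q4}; δ(q3,a) = {q0, q1, q2, q4}; δ(q4,a) = {q0, q1, q3, q4, q5}.
Union: {q0, q1, q2, q3, q4, q5}.
After a: {q0, q1, q2, q3, q4, q5}.
δ(q0,a) = {q3}; δ(q1,a) = {q1, q4}; δ(q2,a) = {q0, q4}; δ(q3,a) = {q0, q1, q2, q4}; δ(q4,a) = {q0, q1, q3, q4, q5}; δ(q5,a) = {q0, q2, q3, q5}.
Union: {q0, q1, q2, q3, q4, q5}.
After a: {q0, q1, q2, q3, q4, q5}.

{q0, q1, q2, q3, q4, q5}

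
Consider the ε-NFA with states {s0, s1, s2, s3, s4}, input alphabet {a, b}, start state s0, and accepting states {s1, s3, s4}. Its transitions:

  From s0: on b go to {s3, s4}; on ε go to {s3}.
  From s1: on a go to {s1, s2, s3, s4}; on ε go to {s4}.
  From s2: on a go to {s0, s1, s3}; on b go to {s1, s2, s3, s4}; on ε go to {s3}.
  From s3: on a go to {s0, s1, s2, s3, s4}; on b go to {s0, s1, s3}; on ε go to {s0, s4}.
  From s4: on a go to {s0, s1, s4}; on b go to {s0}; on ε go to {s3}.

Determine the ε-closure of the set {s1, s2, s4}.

{s0, s1, s2, s3, s4}

Begin with {s1, s2, s4}.
s2 →ε {s3}; add s3.
s3 →ε {s0, s4}; add s0.
ε-closure = {s0, s1, s2, s3, s4}.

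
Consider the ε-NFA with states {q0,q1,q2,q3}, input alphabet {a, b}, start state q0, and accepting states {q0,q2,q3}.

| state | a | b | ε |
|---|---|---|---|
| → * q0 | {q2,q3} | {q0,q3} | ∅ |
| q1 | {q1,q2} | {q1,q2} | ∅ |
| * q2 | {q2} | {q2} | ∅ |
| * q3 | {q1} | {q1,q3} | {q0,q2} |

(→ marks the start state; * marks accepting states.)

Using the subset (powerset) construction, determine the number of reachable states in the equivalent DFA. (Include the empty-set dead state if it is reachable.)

Start state of the DFA: {q0} (ε-closure of the NFA start).
{q0} --a--> {q0,q2,q3}  [new]
{q0} --b--> {q0,q2,q3}  [seen]
{q0,q2,q3} --a--> {q0,q1,q2,q3}  [new]
{q0,q2,q3} --b--> {q0,q1,q2,q3}  [seen]
{q0,q1,q2,q3} --a--> {q0,q1,q2,q3}  [seen]
{q0,q1,q2,q3} --b--> {q0,q1,q2,q3}  [seen]
Reachable DFA states: {q0}, {q0,q2,q3}, {q0,q1,q2,q3}.

3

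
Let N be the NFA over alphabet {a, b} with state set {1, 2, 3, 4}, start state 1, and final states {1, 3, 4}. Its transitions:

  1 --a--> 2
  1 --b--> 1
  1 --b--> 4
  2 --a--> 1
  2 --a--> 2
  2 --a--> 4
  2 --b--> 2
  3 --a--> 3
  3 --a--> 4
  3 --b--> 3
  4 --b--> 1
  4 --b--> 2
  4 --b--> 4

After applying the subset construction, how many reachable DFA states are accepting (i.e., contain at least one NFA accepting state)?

Start state of the DFA: {1}.
{1} --a--> {2}  [new]
{1} --b--> {1, 4}  [new]
{2} --a--> {1, 2, 4}  [new]
{2} --b--> {2}  [seen]
{1, 4} --a--> {2}  [seen]
{1, 4} --b--> {1, 2, 4}  [seen]
{1, 2, 4} --a--> {1, 2, 4}  [seen]
{1, 2, 4} --b--> {1, 2, 4}  [seen]
Reachable DFA states: {1}, {2}, {1, 4}, {1, 2, 4}.
Accepting DFA states (contain an NFA accepting state): {1}, {1, 4}, {1, 2, 4}.

3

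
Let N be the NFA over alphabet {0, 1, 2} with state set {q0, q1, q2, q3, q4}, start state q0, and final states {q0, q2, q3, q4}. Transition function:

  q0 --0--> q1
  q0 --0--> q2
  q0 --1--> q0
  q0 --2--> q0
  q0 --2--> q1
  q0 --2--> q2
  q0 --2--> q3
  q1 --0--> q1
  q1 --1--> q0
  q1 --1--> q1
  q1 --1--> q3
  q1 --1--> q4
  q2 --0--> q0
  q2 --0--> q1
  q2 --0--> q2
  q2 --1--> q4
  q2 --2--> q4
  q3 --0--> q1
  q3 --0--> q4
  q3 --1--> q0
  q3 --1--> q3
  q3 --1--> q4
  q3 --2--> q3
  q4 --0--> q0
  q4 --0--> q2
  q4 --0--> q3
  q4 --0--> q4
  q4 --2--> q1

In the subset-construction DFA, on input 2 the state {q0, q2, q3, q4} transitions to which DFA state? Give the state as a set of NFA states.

{q0, q1, q2, q3, q4}

δ(q0,2) = {q0, q1, q2, q3}; δ(q2,2) = {q4}; δ(q3,2) = {q3}; δ(q4,2) = {q1}.
Union: {q0, q1, q2, q3, q4}.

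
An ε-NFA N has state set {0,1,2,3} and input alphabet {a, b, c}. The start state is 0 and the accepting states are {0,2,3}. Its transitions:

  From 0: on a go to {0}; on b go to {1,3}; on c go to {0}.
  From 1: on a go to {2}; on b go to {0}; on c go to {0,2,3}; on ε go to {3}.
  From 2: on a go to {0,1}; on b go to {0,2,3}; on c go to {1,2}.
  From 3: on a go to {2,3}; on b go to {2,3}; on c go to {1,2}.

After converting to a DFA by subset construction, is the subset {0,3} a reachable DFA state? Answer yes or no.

Start state of the DFA: {0} (ε-closure of the NFA start).
{0} --a--> {0}  [seen]
{0} --b--> {1,3}  [new]
{0} --c--> {0}  [seen]
{1,3} --a--> {2,3}  [new]
{1,3} --b--> {0,2,3}  [new]
{1,3} --c--> {0,1,2,3}  [new]
{2,3} --a--> {0,1,2,3}  [seen]
{2,3} --b--> {0,2,3}  [seen]
{2,3} --c--> {1,2,3}  [new]
{0,2,3} --a--> {0,1,2,3}  [seen]
{0,2,3} --b--> {0,1,2,3}  [seen]
{0,2,3} --c--> {0,1,2,3}  [seen]
{0,1,2,3} --a--> {0,1,2,3}  [seen]
{0,1,2,3} --b--> {0,1,2,3}  [seen]
{0,1,2,3} --c--> {0,1,2,3}  [seen]
{1,2,3} --a--> {0,1,2,3}  [seen]
{1,2,3} --b--> {0,2,3}  [seen]
{1,2,3} --c--> {0,1,2,3}  [seen]
Reachable DFA states: {0}, {1,3}, {2,3}, {0,2,3}, {0,1,2,3}, {1,2,3}.
{0,3} is not among them.

no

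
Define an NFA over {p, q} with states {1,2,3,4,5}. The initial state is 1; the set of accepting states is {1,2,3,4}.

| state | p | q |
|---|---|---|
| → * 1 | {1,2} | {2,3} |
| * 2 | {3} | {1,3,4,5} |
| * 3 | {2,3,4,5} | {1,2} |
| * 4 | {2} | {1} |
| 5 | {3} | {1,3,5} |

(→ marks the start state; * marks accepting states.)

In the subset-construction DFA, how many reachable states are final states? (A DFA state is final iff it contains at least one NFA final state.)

6

Start state of the DFA: {1}.
{1} --p--> {1,2}  [new]
{1} --q--> {2,3}  [new]
{1,2} --p--> {1,2,3}  [new]
{1,2} --q--> {1,2,3,4,5}  [new]
{2,3} --p--> {2,3,4,5}  [new]
{2,3} --q--> {1,2,3,4,5}  [seen]
{1,2,3} --p--> {1,2,3,4,5}  [seen]
{1,2,3} --q--> {1,2,3,4,5}  [seen]
{1,2,3,4,5} --p--> {1,2,3,4,5}  [seen]
{1,2,3,4,5} --q--> {1,2,3,4,5}  [seen]
{2,3,4,5} --p--> {2,3,4,5}  [seen]
{2,3,4,5} --q--> {1,2,3,4,5}  [seen]
Reachable DFA states: {1}, {1,2}, {2,3}, {1,2,3}, {1,2,3,4,5}, {2,3,4,5}.
Accepting DFA states (contain an NFA accepting state): {1}, {1,2}, {2,3}, {1,2,3}, {1,2,3,4,5}, {2,3,4,5}.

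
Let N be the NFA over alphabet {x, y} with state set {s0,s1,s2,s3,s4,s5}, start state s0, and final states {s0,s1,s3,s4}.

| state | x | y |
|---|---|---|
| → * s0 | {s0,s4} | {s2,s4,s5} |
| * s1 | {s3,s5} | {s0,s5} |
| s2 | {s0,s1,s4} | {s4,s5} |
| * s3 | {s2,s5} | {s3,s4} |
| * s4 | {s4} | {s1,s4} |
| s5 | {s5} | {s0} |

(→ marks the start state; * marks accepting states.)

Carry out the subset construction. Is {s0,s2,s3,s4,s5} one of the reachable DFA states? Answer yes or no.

Start state of the DFA: {s0}.
{s0} --x--> {s0,s4}  [new]
{s0} --y--> {s2,s4,s5}  [new]
{s0,s4} --x--> {s0,s4}  [seen]
{s0,s4} --y--> {s1,s2,s4,s5}  [new]
{s2,s4,s5} --x--> {s0,s1,s4,s5}  [new]
{s2,s4,s5} --y--> {s0,s1,s4,s5}  [seen]
{s1,s2,s4,s5} --x--> {s0,s1,s3,s4,s5}  [new]
{s1,s2,s4,s5} --y--> {s0,s1,s4,s5}  [seen]
{s0,s1,s4,s5} --x--> {s0,s3,s4,s5}  [new]
{s0,s1,s4,s5} --y--> {s0,s1,s2,s4,s5}  [new]
{s0,s1,s3,s4,s5} --x--> {s0,s2,s3,s4,s5}  [new]
{s0,s1,s3,s4,s5} --y--> {s0,s1,s2,s3,s4,s5}  [new]
{s0,s3,s4,s5} --x--> {s0,s2,s4,s5}  [new]
{s0,s3,s4,s5} --y--> {s0,s1,s2,s3,s4,s5}  [seen]
{s0,s1,s2,s4,s5} --x--> {s0,s1,s3,s4,s5}  [seen]
{s0,s1,s2,s4,s5} --y--> {s0,s1,s2,s4,s5}  [seen]
{s0,s2,s3,s4,s5} --x--> {s0,s1,s2,s4,s5}  [seen]
{s0,s2,s3,s4,s5} --y--> {s0,s1,s2,s3,s4,s5}  [seen]
{s0,s1,s2,s3,s4,s5} --x--> {s0,s1,s2,s3,s4,s5}  [seen]
{s0,s1,s2,s3,s4,s5} --y--> {s0,s1,s2,s3,s4,s5}  [seen]
{s0,s2,s4,s5} --x--> {s0,s1,s4,s5}  [seen]
{s0,s2,s4,s5} --y--> {s0,s1,s2,s4,s5}  [seen]
Reachable DFA states: {s0}, {s0,s4}, {s2,s4,s5}, {s1,s2,s4,s5}, {s0,s1,s4,s5}, {s0,s1,s3,s4,s5}, {s0,s3,s4,s5}, {s0,s1,s2,s4,s5}, {s0,s2,s3,s4,s5}, {s0,s1,s2,s3,s4,s5}, {s0,s2,s4,s5}.
{s0,s2,s3,s4,s5} is among them.

yes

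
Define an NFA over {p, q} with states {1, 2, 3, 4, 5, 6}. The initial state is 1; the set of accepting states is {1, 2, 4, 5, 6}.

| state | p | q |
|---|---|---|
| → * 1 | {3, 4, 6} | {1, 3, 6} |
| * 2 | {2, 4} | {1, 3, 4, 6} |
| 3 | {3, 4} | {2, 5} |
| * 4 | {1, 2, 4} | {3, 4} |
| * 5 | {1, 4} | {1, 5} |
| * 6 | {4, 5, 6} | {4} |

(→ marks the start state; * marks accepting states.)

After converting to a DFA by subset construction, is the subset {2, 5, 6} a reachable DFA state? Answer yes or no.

Start state of the DFA: {1}.
{1} --p--> {3, 4, 6}  [new]
{1} --q--> {1, 3, 6}  [new]
{3, 4, 6} --p--> {1, 2, 3, 4, 5, 6}  [new]
{3, 4, 6} --q--> {2, 3, 4, 5}  [new]
{1, 3, 6} --p--> {3, 4, 5, 6}  [new]
{1, 3, 6} --q--> {1, 2, 3, 4, 5, 6}  [seen]
{1, 2, 3, 4, 5, 6} --p--> {1, 2, 3, 4, 5, 6}  [seen]
{1, 2, 3, 4, 5, 6} --q--> {1, 2, 3, 4, 5, 6}  [seen]
{2, 3, 4, 5} --p--> {1, 2, 3, 4}  [new]
{2, 3, 4, 5} --q--> {1, 2, 3, 4, 5, 6}  [seen]
{3, 4, 5, 6} --p--> {1, 2, 3, 4, 5, 6}  [seen]
{3, 4, 5, 6} --q--> {1, 2, 3, 4, 5}  [new]
{1, 2, 3, 4} --p--> {1, 2, 3, 4, 6}  [new]
{1, 2, 3, 4} --q--> {1, 2, 3, 4, 5, 6}  [seen]
{1, 2, 3, 4, 5} --p--> {1, 2, 3, 4, 6}  [seen]
{1, 2, 3, 4, 5} --q--> {1, 2, 3, 4, 5, 6}  [seen]
{1, 2, 3, 4, 6} --p--> {1, 2, 3, 4, 5, 6}  [seen]
{1, 2, 3, 4, 6} --q--> {1, 2, 3, 4, 5, 6}  [seen]
Reachable DFA states: {1}, {3, 4, 6}, {1, 3, 6}, {1, 2, 3, 4, 5, 6}, {2, 3, 4, 5}, {3, 4, 5, 6}, {1, 2, 3, 4}, {1, 2, 3, 4, 5}, {1, 2, 3, 4, 6}.
{2, 5, 6} is not among them.

no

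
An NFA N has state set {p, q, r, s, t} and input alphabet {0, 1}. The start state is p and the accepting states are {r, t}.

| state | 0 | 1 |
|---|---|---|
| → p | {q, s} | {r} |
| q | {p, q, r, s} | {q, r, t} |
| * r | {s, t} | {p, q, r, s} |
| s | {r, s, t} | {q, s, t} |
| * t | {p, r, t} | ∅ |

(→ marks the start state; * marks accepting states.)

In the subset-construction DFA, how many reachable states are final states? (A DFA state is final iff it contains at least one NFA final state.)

Start state of the DFA: {p}.
{p} --0--> {q, s}  [new]
{p} --1--> {r}  [new]
{q, s} --0--> {p, q, r, s, t}  [new]
{q, s} --1--> {q, r, s, t}  [new]
{r} --0--> {s, t}  [new]
{r} --1--> {p, q, r, s}  [new]
{p, q, r, s, t} --0--> {p, q, r, s, t}  [seen]
{p, q, r, s, t} --1--> {p, q, r, s, t}  [seen]
{q, r, s, t} --0--> {p, q, r, s, t}  [seen]
{q, r, s, t} --1--> {p, q, r, s, t}  [seen]
{s, t} --0--> {p, r, s, t}  [new]
{s, t} --1--> {q, s, t}  [new]
{p, q, r, s} --0--> {p, q, r, s, t}  [seen]
{p, q, r, s} --1--> {p, q, r, s, t}  [seen]
{p, r, s, t} --0--> {p, q, r, s, t}  [seen]
{p, r, s, t} --1--> {p, q, r, s, t}  [seen]
{q, s, t} --0--> {p, q, r, s, t}  [seen]
{q, s, t} --1--> {q, r, s, t}  [seen]
Reachable DFA states: {p}, {q, s}, {r}, {p, q, r, s, t}, {q, r, s, t}, {s, t}, {p, q, r, s}, {p, r, s, t}, {q, s, t}.
Accepting DFA states (contain an NFA accepting state): {r}, {p, q, r, s, t}, {q, r, s, t}, {s, t}, {p, q, r, s}, {p, r, s, t}, {q, s, t}.

7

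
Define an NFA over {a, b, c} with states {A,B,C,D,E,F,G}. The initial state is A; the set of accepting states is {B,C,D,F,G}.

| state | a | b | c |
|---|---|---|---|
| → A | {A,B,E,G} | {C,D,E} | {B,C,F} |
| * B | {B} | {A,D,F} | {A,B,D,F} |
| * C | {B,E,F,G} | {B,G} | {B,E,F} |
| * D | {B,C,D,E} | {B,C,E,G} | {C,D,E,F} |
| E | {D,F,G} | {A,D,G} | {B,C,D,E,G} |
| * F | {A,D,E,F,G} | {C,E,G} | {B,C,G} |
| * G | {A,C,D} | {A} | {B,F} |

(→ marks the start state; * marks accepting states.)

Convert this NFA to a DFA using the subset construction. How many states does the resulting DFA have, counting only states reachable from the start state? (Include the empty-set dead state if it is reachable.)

9

Start state of the DFA: {A}.
{A} --a--> {A,B,E,G}  [new]
{A} --b--> {C,D,E}  [new]
{A} --c--> {B,C,F}  [new]
{A,B,E,G} --a--> {A,B,C,D,E,F,G}  [new]
{A,B,E,G} --b--> {A,C,D,E,F,G}  [new]
{A,B,E,G} --c--> {A,B,C,D,E,F,G}  [seen]
{C,D,E} --a--> {B,C,D,E,F,G}  [new]
{C,D,E} --b--> {A,B,C,D,E,G}  [new]
{C,D,E} --c--> {B,C,D,E,F,G}  [seen]
{B,C,F} --a--> {A,B,D,E,F,G}  [new]
{B,C,F} --b--> {A,B,C,D,E,F,G}  [seen]
{B,C,F} --c--> {A,B,C,D,E,F,G}  [seen]
{A,B,C,D,E,F,G} --a--> {A,B,C,D,E,F,G}  [seen]
{A,B,C,D,E,F,G} --b--> {A,B,C,D,E,F,G}  [seen]
{A,B,C,D,E,F,G} --c--> {A,B,C,D,E,F,G}  [seen]
{A,C,D,E,F,G} --a--> {A,B,C,D,E,F,G}  [seen]
{A,C,D,E,F,G} --b--> {A,B,C,D,E,G}  [seen]
{A,C,D,E,F,G} --c--> {B,C,D,E,F,G}  [seen]
{B,C,D,E,F,G} --a--> {A,B,C,D,E,F,G}  [seen]
{B,C,D,E,F,G} --b--> {A,B,C,D,E,F,G}  [seen]
{B,C,D,E,F,G} --c--> {A,B,C,D,E,F,G}  [seen]
{A,B,C,D,E,G} --a--> {A,B,C,D,E,F,G}  [seen]
{A,B,C,D,E,G} --b--> {A,B,C,D,E,F,G}  [seen]
{A,B,C,D,E,G} --c--> {A,B,C,D,E,F,G}  [seen]
{A,B,D,E,F,G} --a--> {A,B,C,D,E,F,G}  [seen]
{A,B,D,E,F,G} --b--> {A,B,C,D,E,F,G}  [seen]
{A,B,D,E,F,G} --c--> {A,B,C,D,E,F,G}  [seen]
Reachable DFA states: {A}, {A,B,E,G}, {C,D,E}, {B,C,F}, {A,B,C,D,E,F,G}, {A,C,D,E,F,G}, {B,C,D,E,F,G}, {A,B,C,D,E,G}, {A,B,D,E,F,G}.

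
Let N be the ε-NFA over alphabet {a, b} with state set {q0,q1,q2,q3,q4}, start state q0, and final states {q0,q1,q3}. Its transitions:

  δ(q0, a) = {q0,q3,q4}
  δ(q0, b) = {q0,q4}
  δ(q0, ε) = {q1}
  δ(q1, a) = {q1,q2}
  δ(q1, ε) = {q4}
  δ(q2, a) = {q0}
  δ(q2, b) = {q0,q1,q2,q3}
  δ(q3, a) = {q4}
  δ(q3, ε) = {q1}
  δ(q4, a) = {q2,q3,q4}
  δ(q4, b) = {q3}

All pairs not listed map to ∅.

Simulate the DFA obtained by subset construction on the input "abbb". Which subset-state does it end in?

Start: {q0,q1,q4}.
δ(q0,a) = {q0,q3,q4}; δ(q1,a) = {q1,q2}; δ(q4,a) = {q2,q3,q4}.
Union: {q0,q1,q2,q3,q4}.
After a: {q0,q1,q2,q3,q4}.
δ(q0,b) = {q0,q4}; δ(q1,b) = ∅; δ(q2,b) = {q0,q1,q2,q3}; δ(q3,b) = ∅; δ(q4,b) = {q3}.
Union: {q0,q1,q2,q3,q4}.
After b: {q0,q1,q2,q3,q4}.
δ(q0,b) = {q0,q4}; δ(q1,b) = ∅; δ(q2,b) = {q0,q1,q2,q3}; δ(q3,b) = ∅; δ(q4,b) = {q3}.
Union: {q0,q1,q2,q3,q4}.
After b: {q0,q1,q2,q3,q4}.
δ(q0,b) = {q0,q4}; δ(q1,b) = ∅; δ(q2,b) = {q0,q1,q2,q3}; δ(q3,b) = ∅; δ(q4,b) = {q3}.
Union: {q0,q1,q2,q3,q4}.
After b: {q0,q1,q2,q3,q4}.

{q0,q1,q2,q3,q4}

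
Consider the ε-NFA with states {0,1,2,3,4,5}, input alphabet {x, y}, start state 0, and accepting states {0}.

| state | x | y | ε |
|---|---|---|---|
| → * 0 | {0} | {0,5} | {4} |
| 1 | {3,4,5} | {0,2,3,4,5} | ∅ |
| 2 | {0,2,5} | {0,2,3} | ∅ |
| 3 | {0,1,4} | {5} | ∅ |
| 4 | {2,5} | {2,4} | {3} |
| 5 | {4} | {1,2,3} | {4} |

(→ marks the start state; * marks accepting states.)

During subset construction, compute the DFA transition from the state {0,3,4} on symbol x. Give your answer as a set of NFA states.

{0,1,2,3,4,5}

δ(0,x) = {0}; δ(3,x) = {0,1,4}; δ(4,x) = {2,5}.
Union: {0,1,2,4,5}.
ε-closure gives {0,1,2,3,4,5}.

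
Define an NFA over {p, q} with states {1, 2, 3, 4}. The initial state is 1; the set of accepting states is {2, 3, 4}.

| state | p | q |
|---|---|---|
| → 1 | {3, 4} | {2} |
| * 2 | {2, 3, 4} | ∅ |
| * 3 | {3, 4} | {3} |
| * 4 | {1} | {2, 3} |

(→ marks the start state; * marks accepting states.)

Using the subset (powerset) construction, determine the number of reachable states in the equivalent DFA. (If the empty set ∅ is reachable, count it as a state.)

9

Start state of the DFA: {1}.
{1} --p--> {3, 4}  [new]
{1} --q--> {2}  [new]
{3, 4} --p--> {1, 3, 4}  [new]
{3, 4} --q--> {2, 3}  [new]
{2} --p--> {2, 3, 4}  [new]
{2} --q--> ∅  [new]
{1, 3, 4} --p--> {1, 3, 4}  [seen]
{1, 3, 4} --q--> {2, 3}  [seen]
{2, 3} --p--> {2, 3, 4}  [seen]
{2, 3} --q--> {3}  [new]
{2, 3, 4} --p--> {1, 2, 3, 4}  [new]
{2, 3, 4} --q--> {2, 3}  [seen]
∅ --p--> ∅  [seen]
∅ --q--> ∅  [seen]
{3} --p--> {3, 4}  [seen]
{3} --q--> {3}  [seen]
{1, 2, 3, 4} --p--> {1, 2, 3, 4}  [seen]
{1, 2, 3, 4} --q--> {2, 3}  [seen]
Reachable DFA states: {1}, {3, 4}, {2}, {1, 3, 4}, {2, 3}, {2, 3, 4}, ∅, {3}, {1, 2, 3, 4}.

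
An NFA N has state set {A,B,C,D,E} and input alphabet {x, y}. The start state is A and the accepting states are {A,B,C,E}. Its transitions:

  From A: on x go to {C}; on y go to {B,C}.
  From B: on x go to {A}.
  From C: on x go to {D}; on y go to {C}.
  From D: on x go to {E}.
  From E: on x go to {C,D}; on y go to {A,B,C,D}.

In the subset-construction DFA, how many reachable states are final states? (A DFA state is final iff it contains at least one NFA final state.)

11

Start state of the DFA: {A}.
{A} --x--> {C}  [new]
{A} --y--> {B,C}  [new]
{C} --x--> {D}  [new]
{C} --y--> {C}  [seen]
{B,C} --x--> {A,D}  [new]
{B,C} --y--> {C}  [seen]
{D} --x--> {E}  [new]
{D} --y--> ∅  [new]
{A,D} --x--> {C,E}  [new]
{A,D} --y--> {B,C}  [seen]
{E} --x--> {C,D}  [new]
{E} --y--> {A,B,C,D}  [new]
∅ --x--> ∅  [seen]
∅ --y--> ∅  [seen]
{C,E} --x--> {C,D}  [seen]
{C,E} --y--> {A,B,C,D}  [seen]
{C,D} --x--> {D,E}  [new]
{C,D} --y--> {C}  [seen]
{A,B,C,D} --x--> {A,C,D,E}  [new]
{A,B,C,D} --y--> {B,C}  [seen]
{D,E} --x--> {C,D,E}  [new]
{D,E} --y--> {A,B,C,D}  [seen]
{A,C,D,E} --x--> {C,D,E}  [seen]
{A,C,D,E} --y--> {A,B,C,D}  [seen]
{C,D,E} --x--> {C,D,E}  [seen]
{C,D,E} --y--> {A,B,C,D}  [seen]
Reachable DFA states: {A}, {C}, {B,C}, {D}, {A,D}, {E}, ∅, {C,E}, {C,D}, {A,B,C,D}, {D,E}, {A,C,D,E}, {C,D,E}.
Accepting DFA states (contain an NFA accepting state): {A}, {C}, {B,C}, {A,D}, {E}, {C,E}, {C,D}, {A,B,C,D}, {D,E}, {A,C,D,E}, {C,D,E}.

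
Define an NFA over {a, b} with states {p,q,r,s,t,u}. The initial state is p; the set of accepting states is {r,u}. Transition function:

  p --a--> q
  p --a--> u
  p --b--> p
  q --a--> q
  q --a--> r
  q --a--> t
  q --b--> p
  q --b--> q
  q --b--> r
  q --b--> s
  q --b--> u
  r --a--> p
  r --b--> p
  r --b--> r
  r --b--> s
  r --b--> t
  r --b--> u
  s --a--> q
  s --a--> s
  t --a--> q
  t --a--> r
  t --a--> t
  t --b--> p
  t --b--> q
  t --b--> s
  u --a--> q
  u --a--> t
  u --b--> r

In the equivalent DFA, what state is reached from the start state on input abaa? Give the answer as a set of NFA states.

{p,q,r,s,t,u}

Start: {p}.
δ(p,a) = {q,u}.
Union: {q,u}.
After a: {q,u}.
δ(q,b) = {p,q,r,s,u}; δ(u,b) = {r}.
Union: {p,q,r,s,u}.
After b: {p,q,r,s,u}.
δ(p,a) = {q,u}; δ(q,a) = {q,r,t}; δ(r,a) = {p}; δ(s,a) = {q,s}; δ(u,a) = {q,t}.
Union: {p,q,r,s,t,u}.
After a: {p,q,r,s,t,u}.
δ(p,a) = {q,u}; δ(q,a) = {q,r,t}; δ(r,a) = {p}; δ(s,a) = {q,s}; δ(t,a) = {q,r,t}; δ(u,a) = {q,t}.
Union: {p,q,r,s,t,u}.
After a: {p,q,r,s,t,u}.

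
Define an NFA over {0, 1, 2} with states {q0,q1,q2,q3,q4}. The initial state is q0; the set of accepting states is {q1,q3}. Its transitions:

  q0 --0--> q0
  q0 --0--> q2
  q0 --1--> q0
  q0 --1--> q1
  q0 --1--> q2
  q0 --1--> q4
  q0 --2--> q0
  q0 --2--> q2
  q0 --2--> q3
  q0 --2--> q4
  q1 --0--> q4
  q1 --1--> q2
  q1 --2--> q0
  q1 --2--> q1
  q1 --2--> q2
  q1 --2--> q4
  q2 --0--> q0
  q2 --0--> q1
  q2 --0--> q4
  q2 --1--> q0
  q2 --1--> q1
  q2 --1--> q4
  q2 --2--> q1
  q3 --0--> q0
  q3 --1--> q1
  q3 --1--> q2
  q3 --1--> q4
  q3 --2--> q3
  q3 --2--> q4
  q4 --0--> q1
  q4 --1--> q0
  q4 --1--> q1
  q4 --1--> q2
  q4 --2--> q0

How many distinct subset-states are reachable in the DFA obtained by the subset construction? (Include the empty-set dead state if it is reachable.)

Start state of the DFA: {q0}.
{q0} --0--> {q0,q2}  [new]
{q0} --1--> {q0,q1,q2,q4}  [new]
{q0} --2--> {q0,q2,q3,q4}  [new]
{q0,q2} --0--> {q0,q1,q2,q4}  [seen]
{q0,q2} --1--> {q0,q1,q2,q4}  [seen]
{q0,q2} --2--> {q0,q1,q2,q3,q4}  [new]
{q0,q1,q2,q4} --0--> {q0,q1,q2,q4}  [seen]
{q0,q1,q2,q4} --1--> {q0,q1,q2,q4}  [seen]
{q0,q1,q2,q4} --2--> {q0,q1,q2,q3,q4}  [seen]
{q0,q2,q3,q4} --0--> {q0,q1,q2,q4}  [seen]
{q0,q2,q3,q4} --1--> {q0,q1,q2,q4}  [seen]
{q0,q2,q3,q4} --2--> {q0,q1,q2,q3,q4}  [seen]
{q0,q1,q2,q3,q4} --0--> {q0,q1,q2,q4}  [seen]
{q0,q1,q2,q3,q4} --1--> {q0,q1,q2,q4}  [seen]
{q0,q1,q2,q3,q4} --2--> {q0,q1,q2,q3,q4}  [seen]
Reachable DFA states: {q0}, {q0,q2}, {q0,q1,q2,q4}, {q0,q2,q3,q4}, {q0,q1,q2,q3,q4}.

5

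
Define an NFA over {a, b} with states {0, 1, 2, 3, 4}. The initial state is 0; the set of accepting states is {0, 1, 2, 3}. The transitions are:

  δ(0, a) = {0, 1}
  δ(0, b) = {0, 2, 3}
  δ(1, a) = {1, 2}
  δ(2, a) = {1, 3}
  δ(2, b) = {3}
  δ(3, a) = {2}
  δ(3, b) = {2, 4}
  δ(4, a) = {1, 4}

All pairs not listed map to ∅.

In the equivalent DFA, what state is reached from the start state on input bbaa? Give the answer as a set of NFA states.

{0, 1, 2, 3, 4}

Start: {0}.
δ(0,b) = {0, 2, 3}.
Union: {0, 2, 3}.
After b: {0, 2, 3}.
δ(0,b) = {0, 2, 3}; δ(2,b) = {3}; δ(3,b) = {2, 4}.
Union: {0, 2, 3, 4}.
After b: {0, 2, 3, 4}.
δ(0,a) = {0, 1}; δ(2,a) = {1, 3}; δ(3,a) = {2}; δ(4,a) = {1, 4}.
Union: {0, 1, 2, 3, 4}.
After a: {0, 1, 2, 3, 4}.
δ(0,a) = {0, 1}; δ(1,a) = {1, 2}; δ(2,a) = {1, 3}; δ(3,a) = {2}; δ(4,a) = {1, 4}.
Union: {0, 1, 2, 3, 4}.
After a: {0, 1, 2, 3, 4}.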